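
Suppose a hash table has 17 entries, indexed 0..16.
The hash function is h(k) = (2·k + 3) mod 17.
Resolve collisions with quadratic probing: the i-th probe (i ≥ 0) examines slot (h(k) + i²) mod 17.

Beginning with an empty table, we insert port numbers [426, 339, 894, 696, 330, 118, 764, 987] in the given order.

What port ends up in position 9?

764

426: h=5 → slot 5
339: h=1 → slot 1
894: h=6 → slot 6
696: h=1, probe 1,2 → slot 2
330: h=0 → slot 0
118: h=1, probe 1,2,5,10 → slot 10
764: h=1, probe 1,2,5,10,0,9 → slot 9
987: h=5, probe 5,6,9,14 → slot 14
Table: [330, 339, 696, —, —, 426, 894, —, —, 764, 118, —, —, —, 987, —, —]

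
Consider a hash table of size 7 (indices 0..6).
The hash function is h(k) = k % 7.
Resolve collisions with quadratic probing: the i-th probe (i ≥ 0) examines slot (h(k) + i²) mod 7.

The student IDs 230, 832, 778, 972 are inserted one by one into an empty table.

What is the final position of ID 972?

230 hashes to 6; slot 6 is free → place at 6.
832 hashes to 6; 6 taken → place at 0.
778 hashes to 1; slot 1 is free → place at 1.
972 hashes to 6; 6,0 taken → place at 3.
Table: [832, 778, ∅, 972, ∅, ∅, 230]

3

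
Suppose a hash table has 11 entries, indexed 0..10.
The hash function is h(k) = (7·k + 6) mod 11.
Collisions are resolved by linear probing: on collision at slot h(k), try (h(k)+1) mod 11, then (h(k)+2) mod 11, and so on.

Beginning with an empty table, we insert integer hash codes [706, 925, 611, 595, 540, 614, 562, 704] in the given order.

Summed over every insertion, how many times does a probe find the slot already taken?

14

706 hashes to 9; slot 9 is free -> place at 9.
925 hashes to 2; slot 2 is free -> place at 2.
611 hashes to 4; slot 4 is free -> place at 4.
595 hashes to 2; 2 taken -> place at 3.
540 hashes to 2; 2,3,4 taken -> place at 5.
614 hashes to 3; 3,4,5 taken -> place at 6.
562 hashes to 2; 2,3,4,5,6 taken -> place at 7.
704 hashes to 6; 6,7 taken -> place at 8.
Table: [_, _, 925, 595, 611, 540, 614, 562, 704, 706, _]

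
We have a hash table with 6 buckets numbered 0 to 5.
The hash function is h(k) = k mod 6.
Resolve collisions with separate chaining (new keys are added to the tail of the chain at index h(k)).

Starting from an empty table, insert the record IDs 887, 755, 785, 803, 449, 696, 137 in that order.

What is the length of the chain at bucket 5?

6

887 -> bucket 5
755 -> bucket 5 (collision)
785 -> bucket 5 (collision)
803 -> bucket 5 (collision)
449 -> bucket 5 (collision)
696 -> bucket 0
137 -> bucket 5 (collision)
Final buckets:
0: 696
1: _
2: _
3: _
4: _
5: 887 -> 755 -> 785 -> 803 -> 449 -> 137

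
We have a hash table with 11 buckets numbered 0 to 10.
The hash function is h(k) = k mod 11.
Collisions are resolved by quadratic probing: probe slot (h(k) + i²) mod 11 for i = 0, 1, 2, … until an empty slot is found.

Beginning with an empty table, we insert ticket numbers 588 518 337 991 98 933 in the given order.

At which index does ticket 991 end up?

588 hashes to 5; slot 5 is free -> place at 5.
518 hashes to 1; slot 1 is free -> place at 1.
337 hashes to 7; slot 7 is free -> place at 7.
991 hashes to 1; 1 taken -> place at 2.
98 hashes to 10; slot 10 is free -> place at 10.
933 hashes to 9; slot 9 is free -> place at 9.
Table: [∅, 518, 991, ∅, ∅, 588, ∅, 337, ∅, 933, 98]

2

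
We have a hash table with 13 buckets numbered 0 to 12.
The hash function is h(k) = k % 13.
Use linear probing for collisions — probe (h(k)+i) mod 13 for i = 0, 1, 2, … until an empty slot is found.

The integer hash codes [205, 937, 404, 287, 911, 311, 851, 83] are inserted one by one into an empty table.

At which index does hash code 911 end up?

205: h=10 -> slot 10
937: h=1 -> slot 1
404: h=1, probe 1,2 -> slot 2
287: h=1, probe 1,2,3 -> slot 3
911: h=1, probe 1,2,3,4 -> slot 4
311: h=12 -> slot 12
851: h=6 -> slot 6
83: h=5 -> slot 5
Table: [., 937, 404, 287, 911, 83, 851, ., ., ., 205, ., 311]

4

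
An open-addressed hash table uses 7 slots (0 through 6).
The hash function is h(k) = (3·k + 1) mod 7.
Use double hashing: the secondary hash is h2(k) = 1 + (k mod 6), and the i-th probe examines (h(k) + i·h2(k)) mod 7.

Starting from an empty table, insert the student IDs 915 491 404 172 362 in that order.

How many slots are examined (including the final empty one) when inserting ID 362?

3

Insert 915: h=2, slot 2 empty -> index 2.
Insert 491: h=4, slot 4 empty -> index 4.
Insert 404: h=2, h2=3, slot 2 occupied -> index 5.
Insert 172: h=6, slot 6 empty -> index 6.
Insert 362: h=2, h2=3, slots 2,5 occupied -> index 1.
Table: [—, 362, 915, —, 491, 404, 172]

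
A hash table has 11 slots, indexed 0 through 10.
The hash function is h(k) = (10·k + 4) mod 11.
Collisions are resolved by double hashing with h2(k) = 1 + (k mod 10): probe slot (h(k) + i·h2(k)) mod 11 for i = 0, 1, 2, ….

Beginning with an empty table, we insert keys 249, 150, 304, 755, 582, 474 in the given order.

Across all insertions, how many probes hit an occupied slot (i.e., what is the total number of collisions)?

249: h=8 -> slot 8
150: h=8, h2=1, probe 8,9 -> slot 9
304: h=8, h2=5, probe 8,2 -> slot 2
755: h=8, h2=6, probe 8,3 -> slot 3
582: h=5 -> slot 5
474: h=3, h2=5, probe 3,8,2,7 -> slot 7
Table: [∅, ∅, 304, 755, ∅, 582, ∅, 474, 249, 150, ∅]

6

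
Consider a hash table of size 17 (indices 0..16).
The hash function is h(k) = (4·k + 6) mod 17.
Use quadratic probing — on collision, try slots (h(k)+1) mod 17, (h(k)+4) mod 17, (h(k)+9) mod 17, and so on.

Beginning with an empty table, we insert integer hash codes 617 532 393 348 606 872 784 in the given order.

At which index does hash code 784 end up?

15

617 hashes to 9; slot 9 is free -> place at 9.
532 hashes to 9; 9 taken -> place at 10.
393 hashes to 14; slot 14 is free -> place at 14.
348 hashes to 4; slot 4 is free -> place at 4.
606 hashes to 16; slot 16 is free -> place at 16.
872 hashes to 9; 9,10 taken -> place at 13.
784 hashes to 14; 14 taken -> place at 15.
Table: [—, —, —, —, 348, —, —, —, —, 617, 532, —, —, 872, 393, 784, 606]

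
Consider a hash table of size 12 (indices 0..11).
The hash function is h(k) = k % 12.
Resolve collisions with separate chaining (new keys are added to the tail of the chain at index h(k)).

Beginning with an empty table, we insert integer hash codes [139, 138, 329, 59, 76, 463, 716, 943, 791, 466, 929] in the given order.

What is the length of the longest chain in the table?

139 → bucket 7
138 → bucket 6
329 → bucket 5
59 → bucket 11
76 → bucket 4
463 → bucket 7 (collision)
716 → bucket 8
943 → bucket 7 (collision)
791 → bucket 11 (collision)
466 → bucket 10
929 → bucket 5 (collision)
Final buckets:
0: _
1: _
2: _
3: _
4: 76
5: 329 -> 929
6: 138
7: 139 -> 463 -> 943
8: 716
9: _
10: 466
11: 59 -> 791

3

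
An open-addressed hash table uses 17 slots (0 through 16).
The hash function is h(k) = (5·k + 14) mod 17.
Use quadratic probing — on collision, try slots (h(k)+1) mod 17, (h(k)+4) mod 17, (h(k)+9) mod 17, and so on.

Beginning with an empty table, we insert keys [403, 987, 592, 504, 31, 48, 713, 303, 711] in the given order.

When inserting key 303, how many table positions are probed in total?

4

403 hashes to 6; slot 6 is free -> place at 6.
987 hashes to 2; slot 2 is free -> place at 2.
592 hashes to 16; slot 16 is free -> place at 16.
504 hashes to 1; slot 1 is free -> place at 1.
31 hashes to 16; 16 taken -> place at 0.
48 hashes to 16; 16,0 taken -> place at 3.
713 hashes to 9; slot 9 is free -> place at 9.
303 hashes to 16; 16,0,3 taken -> place at 8.
711 hashes to 16; 16,0,3,8 taken -> place at 15.
Table: [31, 504, 987, 48, —, —, 403, —, 303, 713, —, —, —, —, —, 711, 592]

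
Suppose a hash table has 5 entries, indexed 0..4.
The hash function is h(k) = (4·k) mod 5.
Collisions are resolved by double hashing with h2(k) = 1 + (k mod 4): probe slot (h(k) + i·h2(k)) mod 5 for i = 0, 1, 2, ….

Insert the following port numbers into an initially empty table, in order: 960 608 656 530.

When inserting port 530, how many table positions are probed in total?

2

960: h=0 => slot 0
608: h=2 => slot 2
656: h=4 => slot 4
530: h=0, h2=3, probe 0,3 => slot 3
Table: [960, _, 608, 530, 656]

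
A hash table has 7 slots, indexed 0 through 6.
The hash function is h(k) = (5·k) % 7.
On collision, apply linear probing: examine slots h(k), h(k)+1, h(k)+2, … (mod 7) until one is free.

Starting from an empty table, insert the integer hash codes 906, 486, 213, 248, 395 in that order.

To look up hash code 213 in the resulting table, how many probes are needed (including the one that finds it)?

906 hashes to 1; slot 1 is free => place at 1.
486 hashes to 1; 1 taken => place at 2.
213 hashes to 1; 1,2 taken => place at 3.
248 hashes to 1; 1,2,3 taken => place at 4.
395 hashes to 1; 1,2,3,4 taken => place at 5.
Table: [., 906, 486, 213, 248, 395, .]
Lookup 213: h=1, probe 1,2,3 → found at 3.

3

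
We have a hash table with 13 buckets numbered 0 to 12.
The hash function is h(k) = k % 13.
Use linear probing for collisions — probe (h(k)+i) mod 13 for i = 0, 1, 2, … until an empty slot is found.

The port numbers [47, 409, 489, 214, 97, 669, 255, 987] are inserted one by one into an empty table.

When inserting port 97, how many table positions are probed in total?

47: h=8 -> slot 8
409: h=6 -> slot 6
489: h=8, probe 8,9 -> slot 9
214: h=6, probe 6,7 -> slot 7
97: h=6, probe 6,7,8,9,10 -> slot 10
669: h=6, probe 6,7,8,9,10,11 -> slot 11
255: h=8, probe 8,9,10,11,12 -> slot 12
987: h=12, probe 12,0 -> slot 0
Table: [987, —, —, —, —, —, 409, 214, 47, 489, 97, 669, 255]

5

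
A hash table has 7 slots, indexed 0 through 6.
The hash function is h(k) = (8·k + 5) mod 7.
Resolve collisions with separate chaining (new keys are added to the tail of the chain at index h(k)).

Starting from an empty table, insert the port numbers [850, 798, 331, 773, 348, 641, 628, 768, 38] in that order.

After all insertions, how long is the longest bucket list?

850 → bucket 1
798 → bucket 5
331 → bucket 0
773 → bucket 1 (collision)
348 → bucket 3
641 → bucket 2
628 → bucket 3 (collision)
768 → bucket 3 (collision)
38 → bucket 1 (collision)
Final buckets:
0: 331
1: 850 -> 773 -> 38
2: 641
3: 348 -> 628 -> 768
4: _
5: 798
6: _

3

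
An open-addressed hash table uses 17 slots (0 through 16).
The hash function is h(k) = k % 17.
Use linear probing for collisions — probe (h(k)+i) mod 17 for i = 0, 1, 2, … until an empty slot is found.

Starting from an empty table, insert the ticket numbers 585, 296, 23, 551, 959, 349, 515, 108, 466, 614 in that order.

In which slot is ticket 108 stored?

585: h=7 -> slot 7
296: h=7, probe 7,8 -> slot 8
23: h=6 -> slot 6
551: h=7, probe 7,8,9 -> slot 9
959: h=7, probe 7,8,9,10 -> slot 10
349: h=9, probe 9,10,11 -> slot 11
515: h=5 -> slot 5
108: h=6, probe 6,7,8,9,10,11,12 -> slot 12
466: h=7, probe 7,8,9,10,11,12,13 -> slot 13
614: h=2 -> slot 2
Table: [—, —, 614, —, —, 515, 23, 585, 296, 551, 959, 349, 108, 466, —, —, —]

12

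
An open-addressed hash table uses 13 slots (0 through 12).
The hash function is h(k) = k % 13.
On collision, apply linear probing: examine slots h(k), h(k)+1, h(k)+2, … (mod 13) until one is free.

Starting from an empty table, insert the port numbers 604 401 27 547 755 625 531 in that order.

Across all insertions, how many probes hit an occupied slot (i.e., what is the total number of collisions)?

604 hashes to 6; slot 6 is free → place at 6.
401 hashes to 11; slot 11 is free → place at 11.
27 hashes to 1; slot 1 is free → place at 1.
547 hashes to 1; 1 taken → place at 2.
755 hashes to 1; 1,2 taken → place at 3.
625 hashes to 1; 1,2,3 taken → place at 4.
531 hashes to 11; 11 taken → place at 12.
Table: [∅, 27, 547, 755, 625, ∅, 604, ∅, ∅, ∅, ∅, 401, 531]

7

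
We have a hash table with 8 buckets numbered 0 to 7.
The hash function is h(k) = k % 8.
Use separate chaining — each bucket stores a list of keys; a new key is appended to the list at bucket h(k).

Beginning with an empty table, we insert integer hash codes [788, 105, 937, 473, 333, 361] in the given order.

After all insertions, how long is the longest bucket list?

4

788 -> bucket 4
105 -> bucket 1
937 -> bucket 1 (collision)
473 -> bucket 1 (collision)
333 -> bucket 5
361 -> bucket 1 (collision)
Final buckets:
0: .
1: 105 -> 937 -> 473 -> 361
2: .
3: .
4: 788
5: 333
6: .
7: .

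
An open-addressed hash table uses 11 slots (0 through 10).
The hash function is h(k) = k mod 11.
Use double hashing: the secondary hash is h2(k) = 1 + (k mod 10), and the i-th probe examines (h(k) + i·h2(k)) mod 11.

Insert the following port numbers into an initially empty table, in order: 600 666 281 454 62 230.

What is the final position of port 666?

Insert 600: h=6, slot 6 empty => index 6.
Insert 666: h=6, h2=7, slot 6 occupied => index 2.
Insert 281: h=6, h2=2, slot 6 occupied => index 8.
Insert 454: h=3, slot 3 empty => index 3.
Insert 62: h=7, slot 7 empty => index 7.
Insert 230: h=10, slot 10 empty => index 10.
Table: [_, _, 666, 454, _, _, 600, 62, 281, _, 230]

2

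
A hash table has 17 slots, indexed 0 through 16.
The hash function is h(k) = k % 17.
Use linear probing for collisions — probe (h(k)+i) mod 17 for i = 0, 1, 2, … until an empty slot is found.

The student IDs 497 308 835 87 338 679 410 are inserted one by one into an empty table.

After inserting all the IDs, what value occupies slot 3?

Insert 497: h=4, slot 4 empty -> index 4.
Insert 308: h=2, slot 2 empty -> index 2.
Insert 835: h=2, slot 2 occupied -> index 3.
Insert 87: h=2, slots 2,3,4 occupied -> index 5.
Insert 338: h=15, slot 15 empty -> index 15.
Insert 679: h=16, slot 16 empty -> index 16.
Insert 410: h=2, slots 2,3,4,5 occupied -> index 6.
Table: [_, _, 308, 835, 497, 87, 410, _, _, _, _, _, _, _, _, 338, 679]

835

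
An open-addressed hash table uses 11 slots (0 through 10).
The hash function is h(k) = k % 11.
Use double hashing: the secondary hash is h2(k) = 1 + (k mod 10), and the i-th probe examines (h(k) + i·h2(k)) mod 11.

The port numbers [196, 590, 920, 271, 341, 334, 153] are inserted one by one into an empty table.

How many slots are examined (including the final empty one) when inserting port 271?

Insert 196: h=9, slot 9 empty => index 9.
Insert 590: h=7, slot 7 empty => index 7.
Insert 920: h=7, h2=1, slot 7 occupied => index 8.
Insert 271: h=7, h2=2, slots 7,9 occupied => index 0.
Insert 341: h=0, h2=2, slot 0 occupied => index 2.
Insert 334: h=4, slot 4 empty => index 4.
Insert 153: h=10, slot 10 empty => index 10.
Table: [271, -, 341, -, 334, -, -, 590, 920, 196, 153]

3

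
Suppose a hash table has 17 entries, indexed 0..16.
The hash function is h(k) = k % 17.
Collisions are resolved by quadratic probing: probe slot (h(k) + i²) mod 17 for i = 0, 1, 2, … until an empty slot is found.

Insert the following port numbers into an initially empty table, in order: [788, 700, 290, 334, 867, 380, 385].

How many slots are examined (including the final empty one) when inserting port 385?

Insert 788: h=6, slot 6 empty => index 6.
Insert 700: h=3, slot 3 empty => index 3.
Insert 290: h=1, slot 1 empty => index 1.
Insert 334: h=11, slot 11 empty => index 11.
Insert 867: h=0, slot 0 empty => index 0.
Insert 380: h=6, slot 6 occupied => index 7.
Insert 385: h=11, slot 11 occupied => index 12.
Table: [867, 290, —, 700, —, —, 788, 380, —, —, —, 334, 385, —, —, —, —]

2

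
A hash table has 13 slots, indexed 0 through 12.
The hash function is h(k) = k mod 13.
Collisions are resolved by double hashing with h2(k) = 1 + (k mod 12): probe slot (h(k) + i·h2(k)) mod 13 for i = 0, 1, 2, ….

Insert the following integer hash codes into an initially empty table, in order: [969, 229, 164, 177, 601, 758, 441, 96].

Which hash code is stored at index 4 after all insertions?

969: h=7 => slot 7
229: h=8 => slot 8
164: h=8, h2=9, probe 8,4 => slot 4
177: h=8, h2=10, probe 8,5 => slot 5
601: h=3 => slot 3
758: h=4, h2=3, probe 4,7,10 => slot 10
441: h=12 => slot 12
96: h=5, h2=1, probe 5,6 => slot 6
Table: [_, _, _, 601, 164, 177, 96, 969, 229, _, 758, _, 441]

164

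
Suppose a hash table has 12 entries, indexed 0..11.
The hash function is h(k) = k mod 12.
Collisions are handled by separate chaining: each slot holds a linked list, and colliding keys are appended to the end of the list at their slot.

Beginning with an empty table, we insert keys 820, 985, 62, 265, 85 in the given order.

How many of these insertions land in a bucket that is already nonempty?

Insert 820: h=4, bucket 4 empty → new chain.
Insert 985: h=1, bucket 1 empty → new chain.
Insert 62: h=2, bucket 2 empty → new chain.
Insert 265: h=1, bucket 1 nonempty → append to chain.
Insert 85: h=1, bucket 1 nonempty → append to chain.
Final buckets:
0: .
1: 985 -> 265 -> 85
2: 62
3: .
4: 820
5: .
6: .
7: .
8: .
9: .
10: .
11: .

2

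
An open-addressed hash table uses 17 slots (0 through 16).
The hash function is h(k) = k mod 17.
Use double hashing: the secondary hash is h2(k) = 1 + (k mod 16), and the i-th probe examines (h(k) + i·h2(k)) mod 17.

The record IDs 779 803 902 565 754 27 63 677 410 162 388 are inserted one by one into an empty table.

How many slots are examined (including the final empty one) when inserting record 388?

3

779: h=14 -> slot 14
803: h=4 -> slot 4
902: h=1 -> slot 1
565: h=4, h2=6, probe 4,10 -> slot 10
754: h=6 -> slot 6
27: h=10, h2=12, probe 10,5 -> slot 5
63: h=12 -> slot 12
677: h=14, h2=6, probe 14,3 -> slot 3
410: h=2 -> slot 2
162: h=9 -> slot 9
388: h=14, h2=5, probe 14,2,7 -> slot 7
Table: [∅, 902, 410, 677, 803, 27, 754, 388, ∅, 162, 565, ∅, 63, ∅, 779, ∅, ∅]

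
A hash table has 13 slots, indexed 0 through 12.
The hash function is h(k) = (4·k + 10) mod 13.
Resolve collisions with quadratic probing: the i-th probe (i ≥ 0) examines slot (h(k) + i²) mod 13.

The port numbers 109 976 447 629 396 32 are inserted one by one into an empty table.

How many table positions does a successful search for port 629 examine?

3

109 hashes to 4; slot 4 is free => place at 4.
976 hashes to 1; slot 1 is free => place at 1.
447 hashes to 4; 4 taken => place at 5.
629 hashes to 4; 4,5 taken => place at 8.
396 hashes to 8; 8 taken => place at 9.
32 hashes to 8; 8,9 taken => place at 12.
Table: [_, 976, _, _, 109, 447, _, _, 629, 396, _, _, 32]
Lookup 629: h=4, probe 4,5,8 → found at 8.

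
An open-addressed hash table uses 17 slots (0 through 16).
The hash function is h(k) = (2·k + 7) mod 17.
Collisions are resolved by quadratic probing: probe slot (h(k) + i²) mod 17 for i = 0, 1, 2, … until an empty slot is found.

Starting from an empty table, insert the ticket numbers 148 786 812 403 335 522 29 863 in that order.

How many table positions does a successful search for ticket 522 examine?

5

148 hashes to 14; slot 14 is free -> place at 14.
786 hashes to 15; slot 15 is free -> place at 15.
812 hashes to 16; slot 16 is free -> place at 16.
403 hashes to 14; 14,15 taken -> place at 1.
335 hashes to 14; 14,15,1 taken -> place at 6.
522 hashes to 14; 14,15,1,6 taken -> place at 13.
29 hashes to 14; 14,15,1,6,13 taken -> place at 5.
863 hashes to 16; 16 taken -> place at 0.
Table: [863, 403, ., ., ., 29, 335, ., ., ., ., ., ., 522, 148, 786, 812]
Lookup 522: h=14, probe 14,15,1,6,13 → found at 13.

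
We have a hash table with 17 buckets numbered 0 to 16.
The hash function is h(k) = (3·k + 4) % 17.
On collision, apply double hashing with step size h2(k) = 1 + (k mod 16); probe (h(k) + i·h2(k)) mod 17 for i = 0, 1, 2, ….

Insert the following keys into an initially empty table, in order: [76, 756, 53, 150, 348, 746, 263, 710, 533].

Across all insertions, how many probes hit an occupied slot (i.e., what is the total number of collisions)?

3

Insert 76: h=11, slot 11 empty → index 11.
Insert 756: h=11, h2=5, slot 11 occupied → index 16.
Insert 53: h=10, slot 10 empty → index 10.
Insert 150: h=12, slot 12 empty → index 12.
Insert 348: h=11, h2=13, slot 11 occupied → index 7.
Insert 746: h=15, slot 15 empty → index 15.
Insert 263: h=11, h2=8, slot 11 occupied → index 2.
Insert 710: h=9, slot 9 empty → index 9.
Insert 533: h=5, slot 5 empty → index 5.
Table: [∅, ∅, 263, ∅, ∅, 533, ∅, 348, ∅, 710, 53, 76, 150, ∅, ∅, 746, 756]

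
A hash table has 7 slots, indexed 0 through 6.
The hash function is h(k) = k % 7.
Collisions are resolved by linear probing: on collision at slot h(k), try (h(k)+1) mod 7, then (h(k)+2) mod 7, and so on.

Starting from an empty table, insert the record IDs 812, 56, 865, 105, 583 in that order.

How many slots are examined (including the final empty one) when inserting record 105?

812 hashes to 0; slot 0 is free => place at 0.
56 hashes to 0; 0 taken => place at 1.
865 hashes to 4; slot 4 is free => place at 4.
105 hashes to 0; 0,1 taken => place at 2.
583 hashes to 2; 2 taken => place at 3.
Table: [812, 56, 105, 583, 865, —, —]

3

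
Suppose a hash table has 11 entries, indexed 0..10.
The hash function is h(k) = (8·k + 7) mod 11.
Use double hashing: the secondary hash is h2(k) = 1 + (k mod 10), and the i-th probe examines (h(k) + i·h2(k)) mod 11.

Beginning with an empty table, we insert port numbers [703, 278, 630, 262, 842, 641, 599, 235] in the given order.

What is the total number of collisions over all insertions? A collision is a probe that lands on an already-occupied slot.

8

Insert 703: h=10, slot 10 empty => index 10.
Insert 278: h=9, slot 9 empty => index 9.
Insert 630: h=9, h2=1, slots 9,10 occupied => index 0.
Insert 262: h=2, slot 2 empty => index 2.
Insert 842: h=0, h2=3, slot 0 occupied => index 3.
Insert 641: h=9, h2=2, slots 9,0,2 occupied => index 4.
Insert 599: h=3, h2=10, slots 3,2 occupied => index 1.
Insert 235: h=6, slot 6 empty => index 6.
Table: [630, 599, 262, 842, 641, _, 235, _, _, 278, 703]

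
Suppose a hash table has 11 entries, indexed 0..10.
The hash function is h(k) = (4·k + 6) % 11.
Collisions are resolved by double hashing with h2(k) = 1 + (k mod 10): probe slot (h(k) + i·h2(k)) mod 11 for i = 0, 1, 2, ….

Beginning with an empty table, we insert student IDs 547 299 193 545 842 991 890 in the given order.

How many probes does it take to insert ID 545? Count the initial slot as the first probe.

Insert 547: h=5, slot 5 empty => index 5.
Insert 299: h=3, slot 3 empty => index 3.
Insert 193: h=8, slot 8 empty => index 8.
Insert 545: h=8, h2=6, slots 8,3 occupied => index 9.
Insert 842: h=8, h2=3, slot 8 occupied => index 0.
Insert 991: h=10, slot 10 empty => index 10.
Insert 890: h=2, slot 2 empty => index 2.
Table: [842, ∅, 890, 299, ∅, 547, ∅, ∅, 193, 545, 991]

3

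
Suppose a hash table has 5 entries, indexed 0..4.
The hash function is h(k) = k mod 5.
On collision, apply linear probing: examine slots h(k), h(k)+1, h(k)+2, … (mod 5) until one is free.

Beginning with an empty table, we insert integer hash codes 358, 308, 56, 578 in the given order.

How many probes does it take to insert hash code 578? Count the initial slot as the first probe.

Insert 358: h=3, slot 3 empty => index 3.
Insert 308: h=3, slot 3 occupied => index 4.
Insert 56: h=1, slot 1 empty => index 1.
Insert 578: h=3, slots 3,4 occupied => index 0.
Table: [578, 56, _, 358, 308]

3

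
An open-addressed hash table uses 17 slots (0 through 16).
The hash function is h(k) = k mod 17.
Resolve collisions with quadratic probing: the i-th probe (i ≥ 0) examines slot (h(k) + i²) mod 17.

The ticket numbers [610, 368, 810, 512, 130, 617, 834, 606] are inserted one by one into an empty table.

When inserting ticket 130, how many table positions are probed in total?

610 hashes to 15; slot 15 is free → place at 15.
368 hashes to 11; slot 11 is free → place at 11.
810 hashes to 11; 11 taken → place at 12.
512 hashes to 2; slot 2 is free → place at 2.
130 hashes to 11; 11,12,15 taken → place at 3.
617 hashes to 5; slot 5 is free → place at 5.
834 hashes to 1; slot 1 is free → place at 1.
606 hashes to 11; 11,12,15,3 taken → place at 10.
Table: [∅, 834, 512, 130, ∅, 617, ∅, ∅, ∅, ∅, 606, 368, 810, ∅, ∅, 610, ∅]

4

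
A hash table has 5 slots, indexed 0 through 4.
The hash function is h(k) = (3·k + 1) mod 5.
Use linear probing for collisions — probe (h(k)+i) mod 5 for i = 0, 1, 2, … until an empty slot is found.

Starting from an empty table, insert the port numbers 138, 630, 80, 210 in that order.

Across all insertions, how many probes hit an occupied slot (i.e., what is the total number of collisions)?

3

138 hashes to 0; slot 0 is free → place at 0.
630 hashes to 1; slot 1 is free → place at 1.
80 hashes to 1; 1 taken → place at 2.
210 hashes to 1; 1,2 taken → place at 3.
Table: [138, 630, 80, 210, -]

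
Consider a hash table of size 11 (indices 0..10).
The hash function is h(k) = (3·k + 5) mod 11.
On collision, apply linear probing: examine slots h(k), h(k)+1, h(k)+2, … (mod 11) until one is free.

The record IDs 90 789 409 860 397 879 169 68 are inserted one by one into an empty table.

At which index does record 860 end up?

90: h=0 -> slot 0
789: h=7 -> slot 7
409: h=0, probe 0,1 -> slot 1
860: h=0, probe 0,1,2 -> slot 2
397: h=8 -> slot 8
879: h=2, probe 2,3 -> slot 3
169: h=6 -> slot 6
68: h=0, probe 0,1,2,3,4 -> slot 4
Table: [90, 409, 860, 879, 68, —, 169, 789, 397, —, —]

2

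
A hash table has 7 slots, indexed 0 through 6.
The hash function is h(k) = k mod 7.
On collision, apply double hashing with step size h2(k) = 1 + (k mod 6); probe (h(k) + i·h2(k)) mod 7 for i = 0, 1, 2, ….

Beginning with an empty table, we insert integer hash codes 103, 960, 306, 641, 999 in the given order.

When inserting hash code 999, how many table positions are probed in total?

2

103: h=5 → slot 5
960: h=1 → slot 1
306: h=5, h2=1, probe 5,6 → slot 6
641: h=4 → slot 4
999: h=5, h2=4, probe 5,2 → slot 2
Table: [—, 960, 999, —, 641, 103, 306]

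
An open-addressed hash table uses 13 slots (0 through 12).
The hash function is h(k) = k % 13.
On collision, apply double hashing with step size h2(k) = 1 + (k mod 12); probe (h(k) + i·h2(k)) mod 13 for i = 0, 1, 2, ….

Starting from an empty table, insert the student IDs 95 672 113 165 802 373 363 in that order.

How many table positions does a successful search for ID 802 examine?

Insert 95: h=4, slot 4 empty -> index 4.
Insert 672: h=9, slot 9 empty -> index 9.
Insert 113: h=9, h2=6, slot 9 occupied -> index 2.
Insert 165: h=9, h2=10, slot 9 occupied -> index 6.
Insert 802: h=9, h2=11, slot 9 occupied -> index 7.
Insert 373: h=9, h2=2, slot 9 occupied -> index 11.
Insert 363: h=12, slot 12 empty -> index 12.
Table: [., ., 113, ., 95, ., 165, 802, ., 672, ., 373, 363]
Lookup 802: h=9, h2=11, probe 9,7 → found at 7.

2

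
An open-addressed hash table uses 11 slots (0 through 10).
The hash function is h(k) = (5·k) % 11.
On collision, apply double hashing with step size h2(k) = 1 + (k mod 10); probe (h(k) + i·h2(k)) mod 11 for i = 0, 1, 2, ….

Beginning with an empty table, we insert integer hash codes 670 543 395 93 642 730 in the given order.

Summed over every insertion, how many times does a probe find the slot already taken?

Insert 670: h=6, slot 6 empty → index 6.
Insert 543: h=9, slot 9 empty → index 9.
Insert 395: h=6, h2=6, slot 6 occupied → index 1.
Insert 93: h=3, slot 3 empty → index 3.
Insert 642: h=9, h2=3, slots 9,1 occupied → index 4.
Insert 730: h=9, h2=1, slot 9 occupied → index 10.
Table: [∅, 395, ∅, 93, 642, ∅, 670, ∅, ∅, 543, 730]

4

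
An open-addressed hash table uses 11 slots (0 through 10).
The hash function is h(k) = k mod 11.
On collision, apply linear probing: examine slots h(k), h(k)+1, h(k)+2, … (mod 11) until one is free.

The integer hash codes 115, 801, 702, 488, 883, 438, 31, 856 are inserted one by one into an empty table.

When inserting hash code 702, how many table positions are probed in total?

2

Insert 115: h=5, slot 5 empty -> index 5.
Insert 801: h=9, slot 9 empty -> index 9.
Insert 702: h=9, slot 9 occupied -> index 10.
Insert 488: h=4, slot 4 empty -> index 4.
Insert 883: h=3, slot 3 empty -> index 3.
Insert 438: h=9, slots 9,10 occupied -> index 0.
Insert 31: h=9, slots 9,10,0 occupied -> index 1.
Insert 856: h=9, slots 9,10,0,1 occupied -> index 2.
Table: [438, 31, 856, 883, 488, 115, -, -, -, 801, 702]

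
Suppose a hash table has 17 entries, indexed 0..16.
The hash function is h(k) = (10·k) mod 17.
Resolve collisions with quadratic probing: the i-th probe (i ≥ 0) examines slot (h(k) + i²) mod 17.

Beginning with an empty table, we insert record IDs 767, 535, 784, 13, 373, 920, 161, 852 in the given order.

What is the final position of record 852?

Insert 767: h=3, slot 3 empty -> index 3.
Insert 535: h=12, slot 12 empty -> index 12.
Insert 784: h=3, slot 3 occupied -> index 4.
Insert 13: h=11, slot 11 empty -> index 11.
Insert 373: h=7, slot 7 empty -> index 7.
Insert 920: h=3, slots 3,4,7,12 occupied -> index 2.
Insert 161: h=12, slot 12 occupied -> index 13.
Insert 852: h=3, slots 3,4,7,12,2,11 occupied -> index 5.
Table: [_, _, 920, 767, 784, 852, _, 373, _, _, _, 13, 535, 161, _, _, _]

5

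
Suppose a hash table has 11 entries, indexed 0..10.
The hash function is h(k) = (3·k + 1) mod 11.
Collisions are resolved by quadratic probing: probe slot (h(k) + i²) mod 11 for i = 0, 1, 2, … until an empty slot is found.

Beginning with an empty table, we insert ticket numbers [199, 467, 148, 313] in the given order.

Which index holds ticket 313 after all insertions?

199: h=4 => slot 4
467: h=5 => slot 5
148: h=5, probe 5,6 => slot 6
313: h=5, probe 5,6,9 => slot 9
Table: [_, _, _, _, 199, 467, 148, _, _, 313, _]

9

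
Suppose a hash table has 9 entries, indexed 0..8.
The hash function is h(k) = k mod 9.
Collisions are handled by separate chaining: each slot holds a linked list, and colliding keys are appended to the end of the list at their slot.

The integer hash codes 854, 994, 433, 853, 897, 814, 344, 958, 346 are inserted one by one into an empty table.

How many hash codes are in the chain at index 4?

4

Insert 854: h=8, bucket 8 empty -> new chain.
Insert 994: h=4, bucket 4 empty -> new chain.
Insert 433: h=1, bucket 1 empty -> new chain.
Insert 853: h=7, bucket 7 empty -> new chain.
Insert 897: h=6, bucket 6 empty -> new chain.
Insert 814: h=4, bucket 4 nonempty -> append to chain.
Insert 344: h=2, bucket 2 empty -> new chain.
Insert 958: h=4, bucket 4 nonempty -> append to chain.
Insert 346: h=4, bucket 4 nonempty -> append to chain.
Final buckets:
0: .
1: 433
2: 344
3: .
4: 994 -> 814 -> 958 -> 346
5: .
6: 897
7: 853
8: 854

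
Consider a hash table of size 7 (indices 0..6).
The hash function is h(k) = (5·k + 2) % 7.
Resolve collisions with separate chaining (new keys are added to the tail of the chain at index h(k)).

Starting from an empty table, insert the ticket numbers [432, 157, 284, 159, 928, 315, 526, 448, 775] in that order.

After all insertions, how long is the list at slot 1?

Insert 432: h=6, bucket 6 empty -> new chain.
Insert 157: h=3, bucket 3 empty -> new chain.
Insert 284: h=1, bucket 1 empty -> new chain.
Insert 159: h=6, bucket 6 nonempty -> append to chain.
Insert 928: h=1, bucket 1 nonempty -> append to chain.
Insert 315: h=2, bucket 2 empty -> new chain.
Insert 526: h=0, bucket 0 empty -> new chain.
Insert 448: h=2, bucket 2 nonempty -> append to chain.
Insert 775: h=6, bucket 6 nonempty -> append to chain.
Final buckets:
0: 526
1: 284 -> 928
2: 315 -> 448
3: 157
4: —
5: —
6: 432 -> 159 -> 775

2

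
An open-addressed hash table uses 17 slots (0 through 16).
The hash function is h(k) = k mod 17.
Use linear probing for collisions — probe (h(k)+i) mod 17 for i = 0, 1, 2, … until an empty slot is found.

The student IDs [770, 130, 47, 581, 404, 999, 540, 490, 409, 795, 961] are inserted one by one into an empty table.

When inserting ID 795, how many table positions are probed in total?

7

770: h=5 → slot 5
130: h=11 → slot 11
47: h=13 → slot 13
581: h=3 → slot 3
404: h=13, probe 13,14 → slot 14
999: h=13, probe 13,14,15 → slot 15
540: h=13, probe 13,14,15,16 → slot 16
490: h=14, probe 14,15,16,0 → slot 0
409: h=1 → slot 1
795: h=13, probe 13,14,15,16,0,1,2 → slot 2
961: h=9 → slot 9
Table: [490, 409, 795, 581, ∅, 770, ∅, ∅, ∅, 961, ∅, 130, ∅, 47, 404, 999, 540]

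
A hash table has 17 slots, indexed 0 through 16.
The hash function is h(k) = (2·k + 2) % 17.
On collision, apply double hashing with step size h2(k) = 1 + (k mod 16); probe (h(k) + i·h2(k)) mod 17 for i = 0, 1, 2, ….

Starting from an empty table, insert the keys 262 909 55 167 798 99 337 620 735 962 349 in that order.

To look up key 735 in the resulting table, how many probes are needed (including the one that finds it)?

2

Insert 262: h=16, slot 16 empty => index 16.
Insert 909: h=1, slot 1 empty => index 1.
Insert 55: h=10, slot 10 empty => index 10.
Insert 167: h=13, slot 13 empty => index 13.
Insert 798: h=0, slot 0 empty => index 0.
Insert 99: h=13, h2=4, slots 13,0 occupied => index 4.
Insert 337: h=13, h2=2, slot 13 occupied => index 15.
Insert 620: h=1, h2=13, slot 1 occupied => index 14.
Insert 735: h=10, h2=16, slot 10 occupied => index 9.
Insert 962: h=5, slot 5 empty => index 5.
Insert 349: h=3, slot 3 empty => index 3.
Table: [798, 909, _, 349, 99, 962, _, _, _, 735, 55, _, _, 167, 620, 337, 262]
Lookup 735: h=10, h2=16, probe 10,9 → found at 9.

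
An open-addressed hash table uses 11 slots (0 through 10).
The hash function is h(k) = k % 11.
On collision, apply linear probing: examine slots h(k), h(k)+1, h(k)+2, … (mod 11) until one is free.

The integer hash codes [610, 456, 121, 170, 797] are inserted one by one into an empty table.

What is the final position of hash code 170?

610 hashes to 5; slot 5 is free => place at 5.
456 hashes to 5; 5 taken => place at 6.
121 hashes to 0; slot 0 is free => place at 0.
170 hashes to 5; 5,6 taken => place at 7.
797 hashes to 5; 5,6,7 taken => place at 8.
Table: [121, ∅, ∅, ∅, ∅, 610, 456, 170, 797, ∅, ∅]

7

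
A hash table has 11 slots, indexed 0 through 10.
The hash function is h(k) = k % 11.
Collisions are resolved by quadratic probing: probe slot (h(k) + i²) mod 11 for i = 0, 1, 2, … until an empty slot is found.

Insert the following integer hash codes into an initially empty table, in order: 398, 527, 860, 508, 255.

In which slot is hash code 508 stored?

398 hashes to 2; slot 2 is free → place at 2.
527 hashes to 10; slot 10 is free → place at 10.
860 hashes to 2; 2 taken → place at 3.
508 hashes to 2; 2,3 taken → place at 6.
255 hashes to 2; 2,3,6 taken → place at 0.
Table: [255, ∅, 398, 860, ∅, ∅, 508, ∅, ∅, ∅, 527]

6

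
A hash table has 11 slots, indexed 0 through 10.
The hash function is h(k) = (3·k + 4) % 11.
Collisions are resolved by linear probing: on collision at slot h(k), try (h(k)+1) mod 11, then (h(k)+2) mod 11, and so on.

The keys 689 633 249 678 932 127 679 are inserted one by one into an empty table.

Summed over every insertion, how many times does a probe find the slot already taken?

5

Insert 689: h=3, slot 3 empty → index 3.
Insert 633: h=0, slot 0 empty → index 0.
Insert 249: h=3, slot 3 occupied → index 4.
Insert 678: h=3, slots 3,4 occupied → index 5.
Insert 932: h=6, slot 6 empty → index 6.
Insert 127: h=0, slot 0 occupied → index 1.
Insert 679: h=6, slot 6 occupied → index 7.
Table: [633, 127, ., 689, 249, 678, 932, 679, ., ., .]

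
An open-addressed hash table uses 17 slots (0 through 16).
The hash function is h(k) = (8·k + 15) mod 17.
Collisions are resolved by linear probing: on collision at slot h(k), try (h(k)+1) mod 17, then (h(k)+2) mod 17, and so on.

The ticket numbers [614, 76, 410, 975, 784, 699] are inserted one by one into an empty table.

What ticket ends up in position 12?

Insert 614: h=14, slot 14 empty -> index 14.
Insert 76: h=11, slot 11 empty -> index 11.
Insert 410: h=14, slot 14 occupied -> index 15.
Insert 975: h=12, slot 12 empty -> index 12.
Insert 784: h=14, slots 14,15 occupied -> index 16.
Insert 699: h=14, slots 14,15,16 occupied -> index 0.
Table: [699, ∅, ∅, ∅, ∅, ∅, ∅, ∅, ∅, ∅, ∅, 76, 975, ∅, 614, 410, 784]

975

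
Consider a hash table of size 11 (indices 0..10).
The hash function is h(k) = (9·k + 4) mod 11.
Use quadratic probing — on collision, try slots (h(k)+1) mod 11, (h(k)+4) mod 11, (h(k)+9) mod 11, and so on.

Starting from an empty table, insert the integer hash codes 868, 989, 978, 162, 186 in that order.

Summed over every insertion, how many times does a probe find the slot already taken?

Insert 868: h=6, slot 6 empty => index 6.
Insert 989: h=6, slot 6 occupied => index 7.
Insert 978: h=6, slots 6,7 occupied => index 10.
Insert 162: h=10, slot 10 occupied => index 0.
Insert 186: h=6, slots 6,7,10 occupied => index 4.
Table: [162, ∅, ∅, ∅, 186, ∅, 868, 989, ∅, ∅, 978]

7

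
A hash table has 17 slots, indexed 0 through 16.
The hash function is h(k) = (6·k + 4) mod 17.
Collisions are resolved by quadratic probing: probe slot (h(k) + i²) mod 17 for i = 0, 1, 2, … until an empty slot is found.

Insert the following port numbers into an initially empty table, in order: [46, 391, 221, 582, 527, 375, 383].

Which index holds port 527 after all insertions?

13

Insert 46: h=8, slot 8 empty -> index 8.
Insert 391: h=4, slot 4 empty -> index 4.
Insert 221: h=4, slot 4 occupied -> index 5.
Insert 582: h=11, slot 11 empty -> index 11.
Insert 527: h=4, slots 4,5,8 occupied -> index 13.
Insert 375: h=10, slot 10 empty -> index 10.
Insert 383: h=7, slot 7 empty -> index 7.
Table: [∅, ∅, ∅, ∅, 391, 221, ∅, 383, 46, ∅, 375, 582, ∅, 527, ∅, ∅, ∅]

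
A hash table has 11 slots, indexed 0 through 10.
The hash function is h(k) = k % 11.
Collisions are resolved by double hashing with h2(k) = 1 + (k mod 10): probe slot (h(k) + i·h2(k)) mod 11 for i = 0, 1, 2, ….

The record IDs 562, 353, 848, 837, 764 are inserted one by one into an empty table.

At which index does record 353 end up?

5

Insert 562: h=1, slot 1 empty => index 1.
Insert 353: h=1, h2=4, slot 1 occupied => index 5.
Insert 848: h=1, h2=9, slot 1 occupied => index 10.
Insert 837: h=1, h2=8, slot 1 occupied => index 9.
Insert 764: h=5, h2=5, slots 5,10 occupied => index 4.
Table: [—, 562, —, —, 764, 353, —, —, —, 837, 848]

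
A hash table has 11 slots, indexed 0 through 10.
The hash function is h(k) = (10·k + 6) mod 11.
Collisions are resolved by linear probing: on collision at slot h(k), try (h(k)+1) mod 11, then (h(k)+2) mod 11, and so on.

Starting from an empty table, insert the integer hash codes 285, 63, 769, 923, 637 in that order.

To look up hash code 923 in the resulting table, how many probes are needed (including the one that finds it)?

Insert 285: h=7, slot 7 empty -> index 7.
Insert 63: h=9, slot 9 empty -> index 9.
Insert 769: h=7, slot 7 occupied -> index 8.
Insert 923: h=7, slots 7,8,9 occupied -> index 10.
Insert 637: h=7, slots 7,8,9,10 occupied -> index 0.
Table: [637, ., ., ., ., ., ., 285, 769, 63, 923]
Lookup 923: h=7, probe 7,8,9,10 → found at 10.

4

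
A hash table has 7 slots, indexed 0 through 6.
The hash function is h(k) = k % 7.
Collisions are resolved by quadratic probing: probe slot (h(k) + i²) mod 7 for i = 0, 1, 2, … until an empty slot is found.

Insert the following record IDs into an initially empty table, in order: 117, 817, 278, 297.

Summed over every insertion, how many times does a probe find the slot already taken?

3

117: h=5 => slot 5
817: h=5, probe 5,6 => slot 6
278: h=5, probe 5,6,2 => slot 2
297: h=3 => slot 3
Table: [∅, ∅, 278, 297, ∅, 117, 817]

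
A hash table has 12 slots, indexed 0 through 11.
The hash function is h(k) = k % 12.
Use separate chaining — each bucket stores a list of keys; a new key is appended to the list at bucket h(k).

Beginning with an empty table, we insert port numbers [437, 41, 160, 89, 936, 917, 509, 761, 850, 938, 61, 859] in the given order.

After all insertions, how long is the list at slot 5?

6

Insert 437: h=5, bucket 5 empty -> new chain.
Insert 41: h=5, bucket 5 nonempty -> append to chain.
Insert 160: h=4, bucket 4 empty -> new chain.
Insert 89: h=5, bucket 5 nonempty -> append to chain.
Insert 936: h=0, bucket 0 empty -> new chain.
Insert 917: h=5, bucket 5 nonempty -> append to chain.
Insert 509: h=5, bucket 5 nonempty -> append to chain.
Insert 761: h=5, bucket 5 nonempty -> append to chain.
Insert 850: h=10, bucket 10 empty -> new chain.
Insert 938: h=2, bucket 2 empty -> new chain.
Insert 61: h=1, bucket 1 empty -> new chain.
Insert 859: h=7, bucket 7 empty -> new chain.
Final buckets:
0: 936
1: 61
2: 938
3: .
4: 160
5: 437 -> 41 -> 89 -> 917 -> 509 -> 761
6: .
7: 859
8: .
9: .
10: 850
11: .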